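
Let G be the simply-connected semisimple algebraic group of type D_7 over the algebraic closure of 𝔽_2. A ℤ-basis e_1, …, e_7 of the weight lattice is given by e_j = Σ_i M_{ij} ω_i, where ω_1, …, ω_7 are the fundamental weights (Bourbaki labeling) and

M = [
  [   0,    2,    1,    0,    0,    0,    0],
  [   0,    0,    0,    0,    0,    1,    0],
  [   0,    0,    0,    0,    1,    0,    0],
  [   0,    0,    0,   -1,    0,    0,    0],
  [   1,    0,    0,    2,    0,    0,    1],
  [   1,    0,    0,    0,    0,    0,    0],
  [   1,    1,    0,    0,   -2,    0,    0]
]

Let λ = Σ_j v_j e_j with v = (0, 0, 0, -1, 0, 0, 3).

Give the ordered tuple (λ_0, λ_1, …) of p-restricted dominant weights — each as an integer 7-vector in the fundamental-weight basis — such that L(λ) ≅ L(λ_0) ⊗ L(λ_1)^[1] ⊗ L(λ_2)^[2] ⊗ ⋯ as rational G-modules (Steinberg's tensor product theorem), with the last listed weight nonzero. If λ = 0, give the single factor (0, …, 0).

((0, 0, 0, 1, 1, 0, 0),)

In the fundamental-weight basis, λ has coordinates c = M·v (v = (0, 0, 0, -1, 0, 0, 3)):
  c_1 = (0)·(0) + (2)·(0) + (1)·(0) + (0)·(-1) + (0)·(0) + (0)·(0) + (0)·(3) = 0
  c_2 = (0)·(0) + (0)·(0) + (0)·(0) + (0)·(-1) + (0)·(0) + (1)·(0) + (0)·(3) = 0
  c_3 = (0)·(0) + (0)·(0) + (0)·(0) + (0)·(-1) + (1)·(0) + (0)·(0) + (0)·(3) = 0
  c_4 = (0)·(0) + (0)·(0) + (0)·(0) + (-1)·(-1) + (0)·(0) + (0)·(0) + (0)·(3) = 1
  c_5 = (1)·(0) + (0)·(0) + (0)·(0) + (2)·(-1) + (0)·(0) + (0)·(0) + (1)·(3) = 1
  c_6 = (1)·(0) + (0)·(0) + (0)·(0) + (0)·(-1) + (0)·(0) + (0)·(0) + (0)·(3) = 0
  c_7 = (1)·(0) + (1)·(0) + (0)·(0) + (0)·(-1) + (-2)·(0) + (0)·(0) + (0)·(3) = 0
Writing each c_i in base p = 2:
  c_1 = 0
  c_2 = 0
  c_3 = 0
  c_4 = 1 = 1·2^0
  c_5 = 1 = 1·2^0
  c_6 = 0
  c_7 = 0
p-restricted factor λ_0 = (0, 0, 0, 1, 1, 0, 0)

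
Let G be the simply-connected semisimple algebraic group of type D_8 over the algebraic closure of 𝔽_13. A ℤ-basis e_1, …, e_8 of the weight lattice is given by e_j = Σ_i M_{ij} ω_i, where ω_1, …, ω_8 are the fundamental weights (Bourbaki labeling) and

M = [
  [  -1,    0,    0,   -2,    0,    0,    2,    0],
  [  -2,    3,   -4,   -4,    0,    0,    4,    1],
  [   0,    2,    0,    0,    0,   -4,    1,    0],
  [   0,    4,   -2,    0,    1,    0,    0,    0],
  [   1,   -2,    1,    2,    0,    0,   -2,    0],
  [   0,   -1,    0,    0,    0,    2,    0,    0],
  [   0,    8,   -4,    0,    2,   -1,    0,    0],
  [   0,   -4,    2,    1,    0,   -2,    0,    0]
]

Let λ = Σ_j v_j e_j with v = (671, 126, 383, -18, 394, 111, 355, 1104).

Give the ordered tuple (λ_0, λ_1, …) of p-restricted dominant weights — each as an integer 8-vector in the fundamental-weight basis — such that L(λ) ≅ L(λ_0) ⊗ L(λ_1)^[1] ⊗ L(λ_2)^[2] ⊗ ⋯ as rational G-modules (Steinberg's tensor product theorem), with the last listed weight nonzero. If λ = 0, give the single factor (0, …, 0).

((10, 9, 7, 2, 4, 5, 10, 9), (5, 7, 12, 10, 4, 7, 11, 1))

ω-coordinates c = M·v, v = (671, 126, 383, -18, 394, 111, 355, 1104):
  c_1 = (-1)·(671) + (0)·(126) + (0)·(383) + (-2)·(-18) + (0)·(394) + (0)·(111) + (2)·(355) + (0)·(1104) = 75
  c_2 = (-2)·(671) + (3)·(126) + (-4)·(383) + (-4)·(-18) + (0)·(394) + (0)·(111) + (4)·(355) + (1)·(1104) = 100
  c_3 = (0)·(671) + (2)·(126) + (0)·(383) + (0)·(-18) + (0)·(394) + (-4)·(111) + (1)·(355) + (0)·(1104) = 163
  c_4 = (0)·(671) + (4)·(126) + (-2)·(383) + (0)·(-18) + (1)·(394) + (0)·(111) + (0)·(355) + (0)·(1104) = 132
  c_5 = (1)·(671) + (-2)·(126) + (1)·(383) + (2)·(-18) + (0)·(394) + (0)·(111) + (-2)·(355) + (0)·(1104) = 56
  c_6 = (0)·(671) + (-1)·(126) + (0)·(383) + (0)·(-18) + (0)·(394) + (2)·(111) + (0)·(355) + (0)·(1104) = 96
  c_7 = (0)·(671) + (8)·(126) + (-4)·(383) + (0)·(-18) + (2)·(394) + (-1)·(111) + (0)·(355) + (0)·(1104) = 153
  c_8 = (0)·(671) + (-4)·(126) + (2)·(383) + (1)·(-18) + (0)·(394) + (-2)·(111) + (0)·(355) + (0)·(1104) = 22
Expand coordinatewise in base 13:
  c_1 = 75 = 10·13^0 + 5·13^1
  c_2 = 100 = 9·13^0 + 7·13^1
  c_3 = 163 = 7·13^0 + 12·13^1
  c_4 = 132 = 2·13^0 + 10·13^1
  c_5 = 56 = 4·13^0 + 4·13^1
  c_6 = 96 = 5·13^0 + 7·13^1
  c_7 = 153 = 10·13^0 + 11·13^1
  c_8 = 22 = 9·13^0 + 1·13^1
p-restricted factor λ_0 = (10, 9, 7, 2, 4, 5, 10, 9)
p-restricted factor λ_1 = (5, 7, 12, 10, 4, 7, 11, 1)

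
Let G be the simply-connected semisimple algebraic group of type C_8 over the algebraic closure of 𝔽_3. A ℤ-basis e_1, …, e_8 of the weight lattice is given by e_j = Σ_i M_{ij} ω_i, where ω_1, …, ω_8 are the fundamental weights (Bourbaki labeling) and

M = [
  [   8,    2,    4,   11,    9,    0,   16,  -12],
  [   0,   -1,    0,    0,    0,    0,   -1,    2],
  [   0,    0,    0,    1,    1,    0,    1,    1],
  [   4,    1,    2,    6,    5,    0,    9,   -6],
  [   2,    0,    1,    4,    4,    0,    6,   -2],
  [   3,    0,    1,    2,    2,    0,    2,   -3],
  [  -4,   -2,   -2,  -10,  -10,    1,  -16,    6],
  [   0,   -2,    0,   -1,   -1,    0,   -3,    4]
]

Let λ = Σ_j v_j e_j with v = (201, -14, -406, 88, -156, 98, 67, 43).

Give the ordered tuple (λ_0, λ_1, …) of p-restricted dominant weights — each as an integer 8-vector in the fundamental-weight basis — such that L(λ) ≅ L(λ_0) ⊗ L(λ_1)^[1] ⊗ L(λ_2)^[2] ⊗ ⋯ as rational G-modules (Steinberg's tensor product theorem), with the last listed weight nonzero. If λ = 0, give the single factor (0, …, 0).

((1, 0, 0, 2, 1, 0, 0, 1), (1, 2, 2, 2, 1, 1, 0, 1), (2, 0, 1, 1, 1, 1, 0, 1), (2, 1, 1, 2, 1, 2, 0, 2))

Compute c_i = Σ_j M_{ij} v_j with v = (201, -14, -406, 88, -156, 98, 67, 43):
  c_1 = 8*201 + 2*-14 + 4*-406 + 11*88 + 9*-156 + 0*98 + 16*67 + -12*43 = 76
  c_2 = 0*201 + -1*-14 + 0*-406 + 0*88 + 0*-156 + 0*98 + -1*67 + 2*43 = 33
  c_3 = 0*201 + 0*-14 + 0*-406 + 1*88 + 1*-156 + 0*98 + 1*67 + 1*43 = 42
  c_4 = 4*201 + 1*-14 + 2*-406 + 6*88 + 5*-156 + 0*98 + 9*67 + -6*43 = 71
  c_5 = 2*201 + 0*-14 + 1*-406 + 4*88 + 4*-156 + 0*98 + 6*67 + -2*43 = 40
  c_6 = 3*201 + 0*-14 + 1*-406 + 2*88 + 2*-156 + 0*98 + 2*67 + -3*43 = 66
  c_7 = -4*201 + -2*-14 + -2*-406 + -10*88 + -10*-156 + 1*98 + -16*67 + 6*43 = 0
  c_8 = 0*201 + -2*-14 + 0*-406 + -1*88 + -1*-156 + 0*98 + -3*67 + 4*43 = 67
p = 3; digits c_i = Σ_j d_{ij}·3^j, 0 ≤ d_{ij} < 3:
  c_1 = 76 = 1·3^0 + 1·3^1 + 2·3^2 + 2·3^3
  c_2 = 33 = 0·3^0 + 2·3^1 + 0·3^2 + 1·3^3
  c_3 = 42 = 0·3^0 + 2·3^1 + 1·3^2 + 1·3^3
  c_4 = 71 = 2·3^0 + 2·3^1 + 1·3^2 + 2·3^3
  c_5 = 40 = 1·3^0 + 1·3^1 + 1·3^2 + 1·3^3
  c_6 = 66 = 0·3^0 + 1·3^1 + 1·3^2 + 2·3^3
  c_7 = 0
  c_8 = 67 = 1·3^0 + 1·3^1 + 1·3^2 + 2·3^3
Factor λ_0 = (1, 0, 0, 2, 1, 0, 0, 1)
Factor λ_1 = (1, 2, 2, 2, 1, 1, 0, 1)
Factor λ_2 = (2, 0, 1, 1, 1, 1, 0, 1)
Factor λ_3 = (2, 1, 1, 2, 1, 2, 0, 2)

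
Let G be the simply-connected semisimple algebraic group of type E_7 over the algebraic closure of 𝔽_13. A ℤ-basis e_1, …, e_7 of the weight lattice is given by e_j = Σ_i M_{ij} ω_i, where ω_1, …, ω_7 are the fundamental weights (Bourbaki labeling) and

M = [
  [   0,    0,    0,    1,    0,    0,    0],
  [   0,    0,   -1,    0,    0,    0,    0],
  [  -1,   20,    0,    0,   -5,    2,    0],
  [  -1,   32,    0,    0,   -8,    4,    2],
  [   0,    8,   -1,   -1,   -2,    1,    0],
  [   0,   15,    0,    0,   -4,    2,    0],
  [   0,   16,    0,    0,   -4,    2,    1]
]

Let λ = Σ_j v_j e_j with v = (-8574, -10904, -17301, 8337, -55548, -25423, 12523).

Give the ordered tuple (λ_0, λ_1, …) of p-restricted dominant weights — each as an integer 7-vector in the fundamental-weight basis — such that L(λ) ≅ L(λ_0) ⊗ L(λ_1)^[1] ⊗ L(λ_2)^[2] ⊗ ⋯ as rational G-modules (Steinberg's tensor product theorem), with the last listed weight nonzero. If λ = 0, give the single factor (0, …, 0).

Change of basis e → ω: c = M·v where v = (-8574, -10904, -17301, 8337, -55548, -25423, 12523):
  c_1 = (0)·(-8574) + (0)·(-10904) + (0)·(-17301) + (1)·(8337) + (0)·(-55548) + (0)·(-25423) + (0)·(12523) = 8337
  c_2 = (0)·(-8574) + (0)·(-10904) + (-1)·(-17301) + (0)·(8337) + (0)·(-55548) + (0)·(-25423) + (0)·(12523) = 17301
  c_3 = (-1)·(-8574) + (20)·(-10904) + (0)·(-17301) + (0)·(8337) + (-5)·(-55548) + (2)·(-25423) + (0)·(12523) = 17388
  c_4 = (-1)·(-8574) + (32)·(-10904) + (0)·(-17301) + (0)·(8337) + (-8)·(-55548) + (4)·(-25423) + (2)·(12523) = 27384
  c_5 = (0)·(-8574) + (8)·(-10904) + (-1)·(-17301) + (-1)·(8337) + (-2)·(-55548) + (1)·(-25423) + (0)·(12523) = 7405
  c_6 = (0)·(-8574) + (15)·(-10904) + (0)·(-17301) + (0)·(8337) + (-4)·(-55548) + (2)·(-25423) + (0)·(12523) = 7786
  c_7 = (0)·(-8574) + (16)·(-10904) + (0)·(-17301) + (0)·(8337) + (-4)·(-55548) + (2)·(-25423) + (1)·(12523) = 9405
p = 13; digits c_i = Σ_j d_{ij}·13^j, 0 ≤ d_{ij} < 13:
  c_1 = 8337 = 4·13^0 + 4·13^1 + 10·13^2 + 3·13^3
  c_2 = 17301 = 11·13^0 + 4·13^1 + 11·13^2 + 7·13^3
  c_3 = 17388 = 7·13^0 + 11·13^1 + 11·13^2 + 7·13^3
  c_4 = 27384 = 6·13^0 + 0·13^1 + 6·13^2 + 12·13^3
  c_5 = 7405 = 8·13^0 + 10·13^1 + 4·13^2 + 3·13^3
  c_6 = 7786 = 12·13^0 + 0·13^1 + 7·13^2 + 3·13^3
  c_7 = 9405 = 6·13^0 + 8·13^1 + 3·13^2 + 4·13^3
p-restricted factor λ_0 = (4, 11, 7, 6, 8, 12, 6)
p-restricted factor λ_1 = (4, 4, 11, 0, 10, 0, 8)
p-restricted factor λ_2 = (10, 11, 11, 6, 4, 7, 3)
p-restricted factor λ_3 = (3, 7, 7, 12, 3, 3, 4)

((4, 11, 7, 6, 8, 12, 6), (4, 4, 11, 0, 10, 0, 8), (10, 11, 11, 6, 4, 7, 3), (3, 7, 7, 12, 3, 3, 4))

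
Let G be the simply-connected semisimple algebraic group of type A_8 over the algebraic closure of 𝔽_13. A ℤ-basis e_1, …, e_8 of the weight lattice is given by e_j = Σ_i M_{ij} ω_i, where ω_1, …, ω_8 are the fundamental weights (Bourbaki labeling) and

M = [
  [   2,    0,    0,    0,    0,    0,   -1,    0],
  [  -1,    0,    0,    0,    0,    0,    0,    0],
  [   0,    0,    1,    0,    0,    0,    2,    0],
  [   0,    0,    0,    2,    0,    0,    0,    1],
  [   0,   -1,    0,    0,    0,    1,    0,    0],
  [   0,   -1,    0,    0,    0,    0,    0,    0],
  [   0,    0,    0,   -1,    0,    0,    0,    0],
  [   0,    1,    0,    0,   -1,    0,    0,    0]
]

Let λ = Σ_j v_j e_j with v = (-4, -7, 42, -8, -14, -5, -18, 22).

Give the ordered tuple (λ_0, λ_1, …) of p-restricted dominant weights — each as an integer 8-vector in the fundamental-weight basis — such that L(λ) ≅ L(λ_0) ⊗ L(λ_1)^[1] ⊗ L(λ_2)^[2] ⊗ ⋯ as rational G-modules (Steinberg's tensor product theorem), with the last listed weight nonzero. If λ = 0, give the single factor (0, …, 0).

((10, 4, 6, 6, 2, 7, 8, 7),)

Converting to the ω-basis (c_i = row i of M dotted with v = (-4, -7, 42, -8, -14, -5, -18, 22)):
  c_1 = 2*-4 + 0*-7 + 0*42 + 0*-8 + 0*-14 + 0*-5 + -1*-18 + 0*22 = 10
  c_2 = -1*-4 + 0*-7 + 0*42 + 0*-8 + 0*-14 + 0*-5 + 0*-18 + 0*22 = 4
  c_3 = 0*-4 + 0*-7 + 1*42 + 0*-8 + 0*-14 + 0*-5 + 2*-18 + 0*22 = 6
  c_4 = 0*-4 + 0*-7 + 0*42 + 2*-8 + 0*-14 + 0*-5 + 0*-18 + 1*22 = 6
  c_5 = 0*-4 + -1*-7 + 0*42 + 0*-8 + 0*-14 + 1*-5 + 0*-18 + 0*22 = 2
  c_6 = 0*-4 + -1*-7 + 0*42 + 0*-8 + 0*-14 + 0*-5 + 0*-18 + 0*22 = 7
  c_7 = 0*-4 + 0*-7 + 0*42 + -1*-8 + 0*-14 + 0*-5 + 0*-18 + 0*22 = 8
  c_8 = 0*-4 + 1*-7 + 0*42 + 0*-8 + -1*-14 + 0*-5 + 0*-18 + 0*22 = 7
p = 13; digits c_i = Σ_j d_{ij}·13^j, 0 ≤ d_{ij} < 13:
  c_1 = 10 = 10·13^0
  c_2 = 4 = 4·13^0
  c_3 = 6 = 6·13^0
  c_4 = 6 = 6·13^0
  c_5 = 2 = 2·13^0
  c_6 = 7 = 7·13^0
  c_7 = 8 = 8·13^0
  c_8 = 7 = 7·13^0
Factor λ_0 = (10, 4, 6, 6, 2, 7, 8, 7)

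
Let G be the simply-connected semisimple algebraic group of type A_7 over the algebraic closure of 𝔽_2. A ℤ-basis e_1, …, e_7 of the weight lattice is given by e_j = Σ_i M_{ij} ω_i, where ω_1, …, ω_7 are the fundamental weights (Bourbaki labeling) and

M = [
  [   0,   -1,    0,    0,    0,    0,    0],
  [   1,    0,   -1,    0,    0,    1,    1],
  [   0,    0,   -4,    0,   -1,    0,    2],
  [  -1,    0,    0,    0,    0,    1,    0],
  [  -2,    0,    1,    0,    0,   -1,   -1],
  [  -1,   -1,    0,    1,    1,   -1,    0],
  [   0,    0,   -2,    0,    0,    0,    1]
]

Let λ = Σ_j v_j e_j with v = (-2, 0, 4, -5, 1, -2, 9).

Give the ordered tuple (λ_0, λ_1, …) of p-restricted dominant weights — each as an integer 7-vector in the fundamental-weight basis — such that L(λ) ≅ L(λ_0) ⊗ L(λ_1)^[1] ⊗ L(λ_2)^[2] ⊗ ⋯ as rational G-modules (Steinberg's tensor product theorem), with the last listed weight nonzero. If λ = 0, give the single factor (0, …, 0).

((0, 1, 1, 0, 1, 0, 1),)

Change of basis e → ω: c = M·v where v = (-2, 0, 4, -5, 1, -2, 9):
  c_1 = (0)·(-2) + (-1)·(0) + (0)·(4) + (0)·(-5) + (0)·(1) + (0)·(-2) + (0)·(9) = 0
  c_2 = (1)·(-2) + (0)·(0) + (-1)·(4) + (0)·(-5) + (0)·(1) + (1)·(-2) + (1)·(9) = 1
  c_3 = (0)·(-2) + (0)·(0) + (-4)·(4) + (0)·(-5) + (-1)·(1) + (0)·(-2) + (2)·(9) = 1
  c_4 = (-1)·(-2) + (0)·(0) + (0)·(4) + (0)·(-5) + (0)·(1) + (1)·(-2) + (0)·(9) = 0
  c_5 = (-2)·(-2) + (0)·(0) + (1)·(4) + (0)·(-5) + (0)·(1) + (-1)·(-2) + (-1)·(9) = 1
  c_6 = (-1)·(-2) + (-1)·(0) + (0)·(4) + (1)·(-5) + (1)·(1) + (-1)·(-2) + (0)·(9) = 0
  c_7 = (0)·(-2) + (0)·(0) + (-2)·(4) + (0)·(-5) + (0)·(1) + (0)·(-2) + (1)·(9) = 1
Base-2 expansion of each c_i:
  c_1 = 0
  c_2 = 1 = 1·2^0
  c_3 = 1 = 1·2^0
  c_4 = 0
  c_5 = 1 = 1·2^0
  c_6 = 0
  c_7 = 1 = 1·2^0
Factor λ_0 = (0, 1, 1, 0, 1, 0, 1)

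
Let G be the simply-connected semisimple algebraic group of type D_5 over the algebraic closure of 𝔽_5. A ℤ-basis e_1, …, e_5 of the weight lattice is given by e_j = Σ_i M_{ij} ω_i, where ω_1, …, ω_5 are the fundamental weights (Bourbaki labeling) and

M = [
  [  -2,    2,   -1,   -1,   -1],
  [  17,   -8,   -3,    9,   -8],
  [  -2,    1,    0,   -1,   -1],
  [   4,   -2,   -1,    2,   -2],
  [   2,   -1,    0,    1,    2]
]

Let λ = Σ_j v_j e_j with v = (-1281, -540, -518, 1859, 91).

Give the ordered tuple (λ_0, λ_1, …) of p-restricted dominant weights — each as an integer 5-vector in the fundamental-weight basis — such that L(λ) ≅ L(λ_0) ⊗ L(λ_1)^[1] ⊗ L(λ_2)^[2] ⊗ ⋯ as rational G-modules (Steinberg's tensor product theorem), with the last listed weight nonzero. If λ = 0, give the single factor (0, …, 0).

((0, 0, 2, 0, 4), (0, 0, 4, 2, 3), (2, 4, 2, 0, 0))

Converting to the ω-basis (c_i = row i of M dotted with v = (-1281, -540, -518, 1859, 91)):
  c_1 = (-2)·(-1281) + (2)·(-540) + (-1)·(-518) + (-1)·(1859) + (-1)·(91) = 50
  c_2 = (17)·(-1281) + (-8)·(-540) + (-3)·(-518) + 9·1859 + (-8)·(91) = 100
  c_3 = (-2)·(-1281) + (1)·(-540) + (0)·(-518) + (-1)·(1859) + (-1)·(91) = 72
  c_4 = (4)·(-1281) + (-2)·(-540) + (-1)·(-518) + 2·1859 + (-2)·(91) = 10
  c_5 = (2)·(-1281) + (-1)·(-540) + (0)·(-518) + 1·1859 + 2·91 = 19
Expand coordinatewise in base 5:
  c_1 = 50 = 0·5^0 + 0·5^1 + 2·5^2
  c_2 = 100 = 0·5^0 + 0·5^1 + 4·5^2
  c_3 = 72 = 2·5^0 + 4·5^1 + 2·5^2
  c_4 = 10 = 0·5^0 + 2·5^1
  c_5 = 19 = 4·5^0 + 3·5^1
Factor λ_0 = (0, 0, 2, 0, 4)
Factor λ_1 = (0, 0, 4, 2, 3)
Factor λ_2 = (2, 4, 2, 0, 0)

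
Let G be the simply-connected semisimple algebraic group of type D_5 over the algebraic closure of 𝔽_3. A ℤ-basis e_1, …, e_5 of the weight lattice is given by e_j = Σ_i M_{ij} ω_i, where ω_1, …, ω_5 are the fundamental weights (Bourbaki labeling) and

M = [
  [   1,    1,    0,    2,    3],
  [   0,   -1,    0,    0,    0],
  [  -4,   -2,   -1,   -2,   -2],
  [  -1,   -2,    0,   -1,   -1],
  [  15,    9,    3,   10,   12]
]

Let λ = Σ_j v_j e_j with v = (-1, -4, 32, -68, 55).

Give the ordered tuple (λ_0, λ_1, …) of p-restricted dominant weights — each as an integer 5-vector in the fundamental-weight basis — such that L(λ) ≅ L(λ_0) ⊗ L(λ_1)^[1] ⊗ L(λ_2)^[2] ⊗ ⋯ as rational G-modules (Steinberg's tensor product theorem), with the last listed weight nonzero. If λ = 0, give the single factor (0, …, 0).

((0, 1, 0, 1, 1), (2, 1, 2, 1, 2), (2, 0, 0, 2, 2))

ω-coordinates c = M·v, v = (-1, -4, 32, -68, 55):
  c_1 = (1)·(-1) + (1)·(-4) + (0)·(32) + (2)·(-68) + (3)·(55) = 24
  c_2 = (0)·(-1) + (-1)·(-4) + (0)·(32) + (0)·(-68) + (0)·(55) = 4
  c_3 = (-4)·(-1) + (-2)·(-4) + (-1)·(32) + (-2)·(-68) + (-2)·(55) = 6
  c_4 = (-1)·(-1) + (-2)·(-4) + (0)·(32) + (-1)·(-68) + (-1)·(55) = 22
  c_5 = (15)·(-1) + (9)·(-4) + (3)·(32) + (10)·(-68) + (12)·(55) = 25
Writing each c_i in base p = 3:
  c_1 = 24 = 0·3^0 + 2·3^1 + 2·3^2
  c_2 = 4 = 1·3^0 + 1·3^1
  c_3 = 6 = 0·3^0 + 2·3^1
  c_4 = 22 = 1·3^0 + 1·3^1 + 2·3^2
  c_5 = 25 = 1·3^0 + 2·3^1 + 2·3^2
λ_0 = (0, 1, 0, 1, 1)
λ_1 = (2, 1, 2, 1, 2)
λ_2 = (2, 0, 0, 2, 2)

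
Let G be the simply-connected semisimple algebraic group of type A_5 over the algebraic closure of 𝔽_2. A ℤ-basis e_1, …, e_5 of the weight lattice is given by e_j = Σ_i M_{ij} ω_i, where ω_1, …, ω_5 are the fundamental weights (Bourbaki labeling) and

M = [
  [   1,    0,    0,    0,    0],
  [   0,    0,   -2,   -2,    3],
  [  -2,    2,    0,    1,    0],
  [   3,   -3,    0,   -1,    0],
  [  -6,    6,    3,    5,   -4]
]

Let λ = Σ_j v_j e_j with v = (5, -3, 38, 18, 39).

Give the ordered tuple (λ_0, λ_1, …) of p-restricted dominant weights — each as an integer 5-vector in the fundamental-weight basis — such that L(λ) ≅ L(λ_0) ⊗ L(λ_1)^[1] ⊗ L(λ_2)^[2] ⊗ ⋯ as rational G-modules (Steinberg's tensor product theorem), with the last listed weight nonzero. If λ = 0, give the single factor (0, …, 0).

((1, 1, 0, 0, 0), (0, 0, 1, 1, 0), (1, 1, 0, 1, 0))

ω-coordinates c = M·v, v = (5, -3, 38, 18, 39):
  c_1 = 1·5 + (0)·(-3) + 0·38 + 0·18 + 0·39 = 5
  c_2 = 0·5 + (0)·(-3) + (-2)·(38) + (-2)·(18) + 3·39 = 5
  c_3 = (-2)·(5) + (2)·(-3) + 0·38 + 1·18 + 0·39 = 2
  c_4 = 3·5 + (-3)·(-3) + 0·38 + (-1)·(18) + 0·39 = 6
  c_5 = (-6)·(5) + (6)·(-3) + 3·38 + 5·18 + (-4)·(39) = 0
Writing each c_i in base p = 2:
  c_1 = 5 = 1·2^0 + 0·2^1 + 1·2^2
  c_2 = 5 = 1·2^0 + 0·2^1 + 1·2^2
  c_3 = 2 = 0·2^0 + 1·2^1
  c_4 = 6 = 0·2^0 + 1·2^1 + 1·2^2
  c_5 = 0
Factor λ_0 = (1, 1, 0, 0, 0)
Factor λ_1 = (0, 0, 1, 1, 0)
Factor λ_2 = (1, 1, 0, 1, 0)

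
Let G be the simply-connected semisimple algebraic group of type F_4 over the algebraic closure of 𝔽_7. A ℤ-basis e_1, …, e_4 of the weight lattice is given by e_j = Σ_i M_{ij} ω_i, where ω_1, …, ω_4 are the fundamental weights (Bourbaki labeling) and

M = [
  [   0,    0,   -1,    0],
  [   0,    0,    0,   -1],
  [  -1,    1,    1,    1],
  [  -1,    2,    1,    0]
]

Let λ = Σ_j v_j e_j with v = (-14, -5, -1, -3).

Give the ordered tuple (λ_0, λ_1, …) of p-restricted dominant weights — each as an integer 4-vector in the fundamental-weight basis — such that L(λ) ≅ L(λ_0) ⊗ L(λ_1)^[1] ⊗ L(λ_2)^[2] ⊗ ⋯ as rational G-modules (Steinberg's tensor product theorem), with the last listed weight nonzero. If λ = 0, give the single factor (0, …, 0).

((1, 3, 5, 3),)

Compute c_i = Σ_j M_{ij} v_j with v = (-14, -5, -1, -3):
  c_1 = 0*-14 + 0*-5 + -1*-1 + 0*-3 = 1
  c_2 = 0*-14 + 0*-5 + 0*-1 + -1*-3 = 3
  c_3 = -1*-14 + 1*-5 + 1*-1 + 1*-3 = 5
  c_4 = -1*-14 + 2*-5 + 1*-1 + 0*-3 = 3
Writing each c_i in base p = 7:
  c_1 = 1 = 1·7^0
  c_2 = 3 = 3·7^0
  c_3 = 5 = 5·7^0
  c_4 = 3 = 3·7^0
λ_0 = (1, 3, 5, 3)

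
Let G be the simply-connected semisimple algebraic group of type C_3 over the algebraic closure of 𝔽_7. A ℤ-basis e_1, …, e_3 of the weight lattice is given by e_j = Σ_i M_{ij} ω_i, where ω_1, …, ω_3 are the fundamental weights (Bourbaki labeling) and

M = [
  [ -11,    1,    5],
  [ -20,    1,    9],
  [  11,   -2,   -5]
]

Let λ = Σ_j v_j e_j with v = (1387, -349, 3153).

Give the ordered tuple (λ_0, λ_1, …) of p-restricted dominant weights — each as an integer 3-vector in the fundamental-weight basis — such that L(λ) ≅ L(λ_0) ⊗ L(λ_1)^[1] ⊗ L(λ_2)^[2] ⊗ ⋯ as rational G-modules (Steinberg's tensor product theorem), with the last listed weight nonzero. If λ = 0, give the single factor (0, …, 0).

Compute c_i = Σ_j M_{ij} v_j with v = (1387, -349, 3153):
  c_1 = -11*1387 + 1*-349 + 5*3153 = 159
  c_2 = -20*1387 + 1*-349 + 9*3153 = 288
  c_3 = 11*1387 + -2*-349 + -5*3153 = 190
Base-7 expansion of each c_i:
  c_1 = 159 = 5·7^0 + 1·7^1 + 3·7^2
  c_2 = 288 = 1·7^0 + 6·7^1 + 5·7^2
  c_3 = 190 = 1·7^0 + 6·7^1 + 3·7^2
Factor λ_0 = (5, 1, 1)
Factor λ_1 = (1, 6, 6)
Factor λ_2 = (3, 5, 3)

((5, 1, 1), (1, 6, 6), (3, 5, 3))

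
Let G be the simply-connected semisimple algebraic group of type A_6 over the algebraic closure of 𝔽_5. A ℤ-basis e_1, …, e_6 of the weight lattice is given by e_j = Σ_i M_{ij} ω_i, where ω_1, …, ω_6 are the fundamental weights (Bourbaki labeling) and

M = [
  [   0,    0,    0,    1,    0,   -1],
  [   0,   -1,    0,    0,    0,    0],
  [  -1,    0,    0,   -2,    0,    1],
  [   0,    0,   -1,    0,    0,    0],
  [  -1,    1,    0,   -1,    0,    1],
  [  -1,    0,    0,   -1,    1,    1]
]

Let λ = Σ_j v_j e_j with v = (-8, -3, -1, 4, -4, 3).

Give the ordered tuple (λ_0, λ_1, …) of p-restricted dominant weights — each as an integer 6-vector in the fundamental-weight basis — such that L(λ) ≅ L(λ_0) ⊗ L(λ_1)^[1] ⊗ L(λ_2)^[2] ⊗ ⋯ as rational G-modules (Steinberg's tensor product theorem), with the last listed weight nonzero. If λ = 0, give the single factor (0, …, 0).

Converting to the ω-basis (c_i = row i of M dotted with v = (-8, -3, -1, 4, -4, 3)):
  c_1 = 0*-8 + 0*-3 + 0*-1 + 1*4 + 0*-4 + -1*3 = 1
  c_2 = 0*-8 + -1*-3 + 0*-1 + 0*4 + 0*-4 + 0*3 = 3
  c_3 = -1*-8 + 0*-3 + 0*-1 + -2*4 + 0*-4 + 1*3 = 3
  c_4 = 0*-8 + 0*-3 + -1*-1 + 0*4 + 0*-4 + 0*3 = 1
  c_5 = -1*-8 + 1*-3 + 0*-1 + -1*4 + 0*-4 + 1*3 = 4
  c_6 = -1*-8 + 0*-3 + 0*-1 + -1*4 + 1*-4 + 1*3 = 3
p = 5; digits c_i = Σ_j d_{ij}·5^j, 0 ≤ d_{ij} < 5:
  c_1 = 1 = 1·5^0
  c_2 = 3 = 3·5^0
  c_3 = 3 = 3·5^0
  c_4 = 1 = 1·5^0
  c_5 = 4 = 4·5^0
  c_6 = 3 = 3·5^0
λ_0 = (1, 3, 3, 1, 4, 3)

((1, 3, 3, 1, 4, 3),)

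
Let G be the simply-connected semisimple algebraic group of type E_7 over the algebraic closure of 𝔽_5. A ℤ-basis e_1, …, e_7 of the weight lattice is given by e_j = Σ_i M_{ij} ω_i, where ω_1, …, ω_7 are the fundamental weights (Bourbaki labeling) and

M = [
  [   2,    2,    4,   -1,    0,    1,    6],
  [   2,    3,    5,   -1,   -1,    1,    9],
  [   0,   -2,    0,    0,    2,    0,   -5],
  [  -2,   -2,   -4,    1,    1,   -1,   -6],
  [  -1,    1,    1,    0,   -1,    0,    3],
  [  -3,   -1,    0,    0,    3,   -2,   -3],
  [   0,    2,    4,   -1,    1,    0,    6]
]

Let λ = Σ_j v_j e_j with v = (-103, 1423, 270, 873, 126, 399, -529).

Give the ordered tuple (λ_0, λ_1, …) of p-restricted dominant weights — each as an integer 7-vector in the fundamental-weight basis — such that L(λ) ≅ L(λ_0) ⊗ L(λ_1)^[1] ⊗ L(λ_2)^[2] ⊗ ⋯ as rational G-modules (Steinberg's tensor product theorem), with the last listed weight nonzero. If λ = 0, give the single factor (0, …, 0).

((2, 2, 1, 4, 3, 3, 0), (4, 0, 0, 0, 1, 0, 1), (2, 2, 2, 2, 3, 2, 0))

Change of basis e → ω: c = M·v where v = (-103, 1423, 270, 873, 126, 399, -529):
  c_1 = (2)·(-103) + 2·1423 + 4·270 + (-1)·(873) + 0·126 + 1·399 + (6)·(-529) = 72
  c_2 = (2)·(-103) + 3·1423 + 5·270 + (-1)·(873) + (-1)·(126) + 1·399 + (9)·(-529) = 52
  c_3 = (0)·(-103) + (-2)·(1423) + 0·270 + 0·873 + 2·126 + 0·399 + (-5)·(-529) = 51
  c_4 = (-2)·(-103) + (-2)·(1423) + (-4)·(270) + 1·873 + 1·126 + (-1)·(399) + (-6)·(-529) = 54
  c_5 = (-1)·(-103) + 1·1423 + 1·270 + 0·873 + (-1)·(126) + 0·399 + (3)·(-529) = 83
  c_6 = (-3)·(-103) + (-1)·(1423) + 0·270 + 0·873 + 3·126 + (-2)·(399) + (-3)·(-529) = 53
  c_7 = (0)·(-103) + 2·1423 + 4·270 + (-1)·(873) + 1·126 + 0·399 + (6)·(-529) = 5
Expand coordinatewise in base 5:
  c_1 = 72 = 2·5^0 + 4·5^1 + 2·5^2
  c_2 = 52 = 2·5^0 + 0·5^1 + 2·5^2
  c_3 = 51 = 1·5^0 + 0·5^1 + 2·5^2
  c_4 = 54 = 4·5^0 + 0·5^1 + 2·5^2
  c_5 = 83 = 3·5^0 + 1·5^1 + 3·5^2
  c_6 = 53 = 3·5^0 + 0·5^1 + 2·5^2
  c_7 = 5 = 0·5^0 + 1·5^1
Factor λ_0 = (2, 2, 1, 4, 3, 3, 0)
Factor λ_1 = (4, 0, 0, 0, 1, 0, 1)
Factor λ_2 = (2, 2, 2, 2, 3, 2, 0)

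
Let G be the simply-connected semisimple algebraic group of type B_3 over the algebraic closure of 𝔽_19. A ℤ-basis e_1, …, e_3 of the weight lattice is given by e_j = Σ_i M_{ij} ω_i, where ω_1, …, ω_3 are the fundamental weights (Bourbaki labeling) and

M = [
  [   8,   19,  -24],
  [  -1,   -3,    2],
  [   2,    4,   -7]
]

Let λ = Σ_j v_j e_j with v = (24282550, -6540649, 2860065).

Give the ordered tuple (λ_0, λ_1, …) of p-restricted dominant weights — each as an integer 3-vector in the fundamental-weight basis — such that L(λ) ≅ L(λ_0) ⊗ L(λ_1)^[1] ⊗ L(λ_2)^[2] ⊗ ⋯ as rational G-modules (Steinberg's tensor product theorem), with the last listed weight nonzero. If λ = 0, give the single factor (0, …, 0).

Compute c_i = Σ_j M_{ij} v_j with v = (24282550, -6540649, 2860065):
  c_1 = (8)·(24282550) + (19)·(-6540649) + (-24)·(2860065) = 1346509
  c_2 = (-1)·(24282550) + (-3)·(-6540649) + (2)·(2860065) = 1059527
  c_3 = (2)·(24282550) + (4)·(-6540649) + (-7)·(2860065) = 2382049
Writing each c_i in base p = 19:
  c_1 = 1346509 = 17·19^0 + 17·19^1 + 5·19^2 + 6·19^3 + 10·19^4
  c_2 = 1059527 = 11·19^0 + 18·19^1 + 8·19^2 + 2·19^3 + 8·19^4
  c_3 = 2382049 = 0·19^0 + 9·19^1 + 5·19^2 + 5·19^3 + 18·19^4
Factor λ_0 = (17, 11, 0)
Factor λ_1 = (17, 18, 9)
Factor λ_2 = (5, 8, 5)
Factor λ_3 = (6, 2, 5)
Factor λ_4 = (10, 8, 18)

((17, 11, 0), (17, 18, 9), (5, 8, 5), (6, 2, 5), (10, 8, 18))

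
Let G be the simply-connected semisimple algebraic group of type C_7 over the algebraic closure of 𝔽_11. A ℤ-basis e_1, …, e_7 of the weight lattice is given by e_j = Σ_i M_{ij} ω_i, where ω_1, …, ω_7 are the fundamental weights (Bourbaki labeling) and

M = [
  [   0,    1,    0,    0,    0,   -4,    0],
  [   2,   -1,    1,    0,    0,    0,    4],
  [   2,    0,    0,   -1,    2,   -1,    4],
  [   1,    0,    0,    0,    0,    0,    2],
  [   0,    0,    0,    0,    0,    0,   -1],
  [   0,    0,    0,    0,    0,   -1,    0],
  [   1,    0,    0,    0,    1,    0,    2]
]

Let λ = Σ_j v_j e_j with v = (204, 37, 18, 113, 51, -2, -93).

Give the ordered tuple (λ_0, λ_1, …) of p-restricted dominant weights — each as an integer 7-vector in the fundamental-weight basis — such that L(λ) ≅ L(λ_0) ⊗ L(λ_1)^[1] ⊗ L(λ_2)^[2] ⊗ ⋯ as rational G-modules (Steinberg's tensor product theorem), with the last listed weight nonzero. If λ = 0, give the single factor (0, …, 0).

Compute c_i = Σ_j M_{ij} v_j with v = (204, 37, 18, 113, 51, -2, -93):
  c_1 = 0*204 + 1*37 + 0*18 + 0*113 + 0*51 + -4*-2 + 0*-93 = 45
  c_2 = 2*204 + -1*37 + 1*18 + 0*113 + 0*51 + 0*-2 + 4*-93 = 17
  c_3 = 2*204 + 0*37 + 0*18 + -1*113 + 2*51 + -1*-2 + 4*-93 = 27
  c_4 = 1*204 + 0*37 + 0*18 + 0*113 + 0*51 + 0*-2 + 2*-93 = 18
  c_5 = 0*204 + 0*37 + 0*18 + 0*113 + 0*51 + 0*-2 + -1*-93 = 93
  c_6 = 0*204 + 0*37 + 0*18 + 0*113 + 0*51 + -1*-2 + 0*-93 = 2
  c_7 = 1*204 + 0*37 + 0*18 + 0*113 + 1*51 + 0*-2 + 2*-93 = 69
p = 11; digits c_i = Σ_j d_{ij}·11^j, 0 ≤ d_{ij} < 11:
  c_1 = 45 = 1·11^0 + 4·11^1
  c_2 = 17 = 6·11^0 + 1·11^1
  c_3 = 27 = 5·11^0 + 2·11^1
  c_4 = 18 = 7·11^0 + 1·11^1
  c_5 = 93 = 5·11^0 + 8·11^1
  c_6 = 2 = 2·11^0
  c_7 = 69 = 3·11^0 + 6·11^1
Factor λ_0 = (1, 6, 5, 7, 5, 2, 3)
Factor λ_1 = (4, 1, 2, 1, 8, 0, 6)

((1, 6, 5, 7, 5, 2, 3), (4, 1, 2, 1, 8, 0, 6))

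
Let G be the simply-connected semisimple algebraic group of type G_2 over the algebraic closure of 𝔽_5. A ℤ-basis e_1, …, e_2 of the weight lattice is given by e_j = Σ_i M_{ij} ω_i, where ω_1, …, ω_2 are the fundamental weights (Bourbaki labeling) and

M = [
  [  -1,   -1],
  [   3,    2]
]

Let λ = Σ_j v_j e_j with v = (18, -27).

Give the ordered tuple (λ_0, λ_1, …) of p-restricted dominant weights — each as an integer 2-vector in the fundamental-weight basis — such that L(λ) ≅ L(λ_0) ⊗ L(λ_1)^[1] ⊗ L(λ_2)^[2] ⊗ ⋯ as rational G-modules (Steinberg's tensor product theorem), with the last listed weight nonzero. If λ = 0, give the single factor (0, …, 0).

Compute c_i = Σ_j M_{ij} v_j with v = (18, -27):
  c_1 = (-1)·(18) + (-1)·(-27) = 9
  c_2 = 3·18 + (2)·(-27) = 0
Writing each c_i in base p = 5:
  c_1 = 9 = 4·5^0 + 1·5^1
  c_2 = 0
p-restricted factor λ_0 = (4, 0)
p-restricted factor λ_1 = (1, 0)

((4, 0), (1, 0))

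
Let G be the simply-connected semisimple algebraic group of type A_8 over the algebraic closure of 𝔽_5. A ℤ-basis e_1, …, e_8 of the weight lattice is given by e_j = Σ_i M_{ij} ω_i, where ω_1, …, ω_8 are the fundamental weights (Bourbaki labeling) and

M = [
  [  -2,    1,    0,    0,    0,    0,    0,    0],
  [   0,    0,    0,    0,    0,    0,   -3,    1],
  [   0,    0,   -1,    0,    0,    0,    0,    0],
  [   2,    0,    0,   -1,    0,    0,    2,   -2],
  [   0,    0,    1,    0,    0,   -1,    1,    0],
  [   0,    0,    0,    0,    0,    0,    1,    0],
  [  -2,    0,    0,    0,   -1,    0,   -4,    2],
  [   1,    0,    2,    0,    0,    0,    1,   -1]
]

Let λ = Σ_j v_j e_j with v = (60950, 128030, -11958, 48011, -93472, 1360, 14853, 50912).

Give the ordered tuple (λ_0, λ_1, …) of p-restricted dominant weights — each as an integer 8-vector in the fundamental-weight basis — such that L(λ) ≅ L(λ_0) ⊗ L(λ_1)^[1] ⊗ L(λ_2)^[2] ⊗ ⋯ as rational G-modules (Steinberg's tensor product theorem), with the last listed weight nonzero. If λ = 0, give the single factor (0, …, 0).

ω-coordinates c = M·v, v = (60950, 128030, -11958, 48011, -93472, 1360, 14853, 50912):
  c_1 = (-2)·(60950) + (1)·(128030) + (0)·(-11958) + (0)·(48011) + (0)·(-93472) + (0)·(1360) + (0)·(14853) + (0)·(50912) = 6130
  c_2 = (0)·(60950) + (0)·(128030) + (0)·(-11958) + (0)·(48011) + (0)·(-93472) + (0)·(1360) + (-3)·(14853) + (1)·(50912) = 6353
  c_3 = (0)·(60950) + (0)·(128030) + (-1)·(-11958) + (0)·(48011) + (0)·(-93472) + (0)·(1360) + (0)·(14853) + (0)·(50912) = 11958
  c_4 = (2)·(60950) + (0)·(128030) + (0)·(-11958) + (-1)·(48011) + (0)·(-93472) + (0)·(1360) + (2)·(14853) + (-2)·(50912) = 1771
  c_5 = (0)·(60950) + (0)·(128030) + (1)·(-11958) + (0)·(48011) + (0)·(-93472) + (-1)·(1360) + (1)·(14853) + (0)·(50912) = 1535
  c_6 = (0)·(60950) + (0)·(128030) + (0)·(-11958) + (0)·(48011) + (0)·(-93472) + (0)·(1360) + (1)·(14853) + (0)·(50912) = 14853
  c_7 = (-2)·(60950) + (0)·(128030) + (0)·(-11958) + (0)·(48011) + (-1)·(-93472) + (0)·(1360) + (-4)·(14853) + (2)·(50912) = 13984
  c_8 = (1)·(60950) + (0)·(128030) + (2)·(-11958) + (0)·(48011) + (0)·(-93472) + (0)·(1360) + (1)·(14853) + (-1)·(50912) = 975
Base-5 expansion of each c_i:
  c_1 = 6130 = 0·5^0 + 1·5^1 + 0·5^2 + 4·5^3 + 4·5^4 + 1·5^5
  c_2 = 6353 = 3·5^0 + 0·5^1 + 4·5^2 + 0·5^3 + 0·5^4 + 2·5^5
  c_3 = 11958 = 3·5^0 + 1·5^1 + 3·5^2 + 0·5^3 + 4·5^4 + 3·5^5
  c_4 = 1771 = 1·5^0 + 4·5^1 + 0·5^2 + 4·5^3 + 2·5^4
  c_5 = 1535 = 0·5^0 + 2·5^1 + 1·5^2 + 2·5^3 + 2·5^4
  c_6 = 14853 = 3·5^0 + 0·5^1 + 4·5^2 + 3·5^3 + 3·5^4 + 4·5^5
  c_7 = 13984 = 4·5^0 + 1·5^1 + 4·5^2 + 1·5^3 + 2·5^4 + 4·5^5
  c_8 = 975 = 0·5^0 + 0·5^1 + 4·5^2 + 2·5^3 + 1·5^4
λ_0 = (0, 3, 3, 1, 0, 3, 4, 0)
λ_1 = (1, 0, 1, 4, 2, 0, 1, 0)
λ_2 = (0, 4, 3, 0, 1, 4, 4, 4)
λ_3 = (4, 0, 0, 4, 2, 3, 1, 2)
λ_4 = (4, 0, 4, 2, 2, 3, 2, 1)
λ_5 = (1, 2, 3, 0, 0, 4, 4, 0)

((0, 3, 3, 1, 0, 3, 4, 0), (1, 0, 1, 4, 2, 0, 1, 0), (0, 4, 3, 0, 1, 4, 4, 4), (4, 0, 0, 4, 2, 3, 1, 2), (4, 0, 4, 2, 2, 3, 2, 1), (1, 2, 3, 0, 0, 4, 4, 0))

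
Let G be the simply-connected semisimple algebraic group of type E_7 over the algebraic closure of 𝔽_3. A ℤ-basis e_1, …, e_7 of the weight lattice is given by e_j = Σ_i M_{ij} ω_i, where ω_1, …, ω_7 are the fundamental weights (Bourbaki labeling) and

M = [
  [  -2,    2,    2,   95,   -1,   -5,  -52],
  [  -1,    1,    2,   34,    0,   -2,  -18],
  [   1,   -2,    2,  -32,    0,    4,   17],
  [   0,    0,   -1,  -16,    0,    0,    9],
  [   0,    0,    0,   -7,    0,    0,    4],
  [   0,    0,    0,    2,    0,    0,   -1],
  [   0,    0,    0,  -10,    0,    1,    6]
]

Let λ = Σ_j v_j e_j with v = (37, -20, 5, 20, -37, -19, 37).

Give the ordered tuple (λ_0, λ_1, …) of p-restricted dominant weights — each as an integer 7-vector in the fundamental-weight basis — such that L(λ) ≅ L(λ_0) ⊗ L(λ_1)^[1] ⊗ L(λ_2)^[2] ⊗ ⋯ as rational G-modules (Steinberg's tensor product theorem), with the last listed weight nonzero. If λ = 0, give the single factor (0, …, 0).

((1, 2, 0, 2, 2, 0, 0), (1, 1, 0, 2, 2, 1, 1))

In the fundamental-weight basis, λ has coordinates c = M·v (v = (37, -20, 5, 20, -37, -19, 37)):
  c_1 = -2*37 + 2*-20 + 2*5 + 95*20 + -1*-37 + -5*-19 + -52*37 = 4
  c_2 = -1*37 + 1*-20 + 2*5 + 34*20 + 0*-37 + -2*-19 + -18*37 = 5
  c_3 = 1*37 + -2*-20 + 2*5 + -32*20 + 0*-37 + 4*-19 + 17*37 = 0
  c_4 = 0*37 + 0*-20 + -1*5 + -16*20 + 0*-37 + 0*-19 + 9*37 = 8
  c_5 = 0*37 + 0*-20 + 0*5 + -7*20 + 0*-37 + 0*-19 + 4*37 = 8
  c_6 = 0*37 + 0*-20 + 0*5 + 2*20 + 0*-37 + 0*-19 + -1*37 = 3
  c_7 = 0*37 + 0*-20 + 0*5 + -10*20 + 0*-37 + 1*-19 + 6*37 = 3
p = 3; digits c_i = Σ_j d_{ij}·3^j, 0 ≤ d_{ij} < 3:
  c_1 = 4 = 1·3^0 + 1·3^1
  c_2 = 5 = 2·3^0 + 1·3^1
  c_3 = 0
  c_4 = 8 = 2·3^0 + 2·3^1
  c_5 = 8 = 2·3^0 + 2·3^1
  c_6 = 3 = 0·3^0 + 1·3^1
  c_7 = 3 = 0·3^0 + 1·3^1
Factor λ_0 = (1, 2, 0, 2, 2, 0, 0)
Factor λ_1 = (1, 1, 0, 2, 2, 1, 1)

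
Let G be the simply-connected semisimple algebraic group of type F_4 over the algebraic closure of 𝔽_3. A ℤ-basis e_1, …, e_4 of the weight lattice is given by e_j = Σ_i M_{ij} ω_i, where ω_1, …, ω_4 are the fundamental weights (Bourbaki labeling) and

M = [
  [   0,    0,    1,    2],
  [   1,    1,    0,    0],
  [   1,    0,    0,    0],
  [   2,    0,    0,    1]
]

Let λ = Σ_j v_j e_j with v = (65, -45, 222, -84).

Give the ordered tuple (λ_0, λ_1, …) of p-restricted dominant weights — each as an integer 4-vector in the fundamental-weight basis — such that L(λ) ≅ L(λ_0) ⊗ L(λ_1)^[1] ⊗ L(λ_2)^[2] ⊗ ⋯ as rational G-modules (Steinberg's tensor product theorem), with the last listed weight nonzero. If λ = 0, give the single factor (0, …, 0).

In the fundamental-weight basis, λ has coordinates c = M·v (v = (65, -45, 222, -84)):
  c_1 = (0)·(65) + (0)·(-45) + (1)·(222) + (2)·(-84) = 54
  c_2 = (1)·(65) + (1)·(-45) + (0)·(222) + (0)·(-84) = 20
  c_3 = (1)·(65) + (0)·(-45) + (0)·(222) + (0)·(-84) = 65
  c_4 = (2)·(65) + (0)·(-45) + (0)·(222) + (1)·(-84) = 46
Writing each c_i in base p = 3:
  c_1 = 54 = 0·3^0 + 0·3^1 + 0·3^2 + 2·3^3
  c_2 = 20 = 2·3^0 + 0·3^1 + 2·3^2
  c_3 = 65 = 2·3^0 + 0·3^1 + 1·3^2 + 2·3^3
  c_4 = 46 = 1·3^0 + 0·3^1 + 2·3^2 + 1·3^3
λ_0 = (0, 2, 2, 1)
λ_1 = (0, 0, 0, 0)
λ_2 = (0, 2, 1, 2)
λ_3 = (2, 0, 2, 1)

((0, 2, 2, 1), (0, 0, 0, 0), (0, 2, 1, 2), (2, 0, 2, 1))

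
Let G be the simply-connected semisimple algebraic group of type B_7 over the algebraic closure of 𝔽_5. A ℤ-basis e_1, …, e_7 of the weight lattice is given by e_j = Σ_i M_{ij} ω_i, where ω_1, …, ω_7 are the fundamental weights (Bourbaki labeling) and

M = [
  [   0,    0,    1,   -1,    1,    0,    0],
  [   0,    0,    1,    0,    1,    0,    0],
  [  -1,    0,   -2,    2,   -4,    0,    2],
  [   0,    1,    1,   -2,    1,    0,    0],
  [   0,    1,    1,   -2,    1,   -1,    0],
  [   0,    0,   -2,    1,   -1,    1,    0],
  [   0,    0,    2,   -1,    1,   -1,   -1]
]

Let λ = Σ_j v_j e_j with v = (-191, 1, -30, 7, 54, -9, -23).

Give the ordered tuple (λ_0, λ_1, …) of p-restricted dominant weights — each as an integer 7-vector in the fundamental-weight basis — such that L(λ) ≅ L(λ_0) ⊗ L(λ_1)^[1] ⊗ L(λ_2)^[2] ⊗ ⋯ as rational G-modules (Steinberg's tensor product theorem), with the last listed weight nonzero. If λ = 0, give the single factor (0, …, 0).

((2, 4, 3, 1, 0, 4, 4), (3, 4, 0, 2, 4, 0, 3))

Change of basis e → ω: c = M·v where v = (-191, 1, -30, 7, 54, -9, -23):
  c_1 = (0)·(-191) + 0·1 + (1)·(-30) + (-1)·(7) + 1·54 + (0)·(-9) + (0)·(-23) = 17
  c_2 = (0)·(-191) + 0·1 + (1)·(-30) + 0·7 + 1·54 + (0)·(-9) + (0)·(-23) = 24
  c_3 = (-1)·(-191) + 0·1 + (-2)·(-30) + 2·7 + (-4)·(54) + (0)·(-9) + (2)·(-23) = 3
  c_4 = (0)·(-191) + 1·1 + (1)·(-30) + (-2)·(7) + 1·54 + (0)·(-9) + (0)·(-23) = 11
  c_5 = (0)·(-191) + 1·1 + (1)·(-30) + (-2)·(7) + 1·54 + (-1)·(-9) + (0)·(-23) = 20
  c_6 = (0)·(-191) + 0·1 + (-2)·(-30) + 1·7 + (-1)·(54) + (1)·(-9) + (0)·(-23) = 4
  c_7 = (0)·(-191) + 0·1 + (2)·(-30) + (-1)·(7) + 1·54 + (-1)·(-9) + (-1)·(-23) = 19
Base-5 expansion of each c_i:
  c_1 = 17 = 2·5^0 + 3·5^1
  c_2 = 24 = 4·5^0 + 4·5^1
  c_3 = 3 = 3·5^0
  c_4 = 11 = 1·5^0 + 2·5^1
  c_5 = 20 = 0·5^0 + 4·5^1
  c_6 = 4 = 4·5^0
  c_7 = 19 = 4·5^0 + 3·5^1
p-restricted factor λ_0 = (2, 4, 3, 1, 0, 4, 4)
p-restricted factor λ_1 = (3, 4, 0, 2, 4, 0, 3)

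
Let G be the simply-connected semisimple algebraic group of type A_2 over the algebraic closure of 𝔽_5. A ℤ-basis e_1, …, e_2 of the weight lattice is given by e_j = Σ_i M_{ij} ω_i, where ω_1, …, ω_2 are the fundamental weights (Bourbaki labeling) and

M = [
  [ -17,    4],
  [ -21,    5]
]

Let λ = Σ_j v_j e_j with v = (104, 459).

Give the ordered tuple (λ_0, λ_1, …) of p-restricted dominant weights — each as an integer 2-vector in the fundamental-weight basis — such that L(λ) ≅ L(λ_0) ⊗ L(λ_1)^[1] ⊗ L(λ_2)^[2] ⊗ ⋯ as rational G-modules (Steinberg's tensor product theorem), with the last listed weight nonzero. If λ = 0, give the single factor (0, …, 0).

ω-coordinates c = M·v, v = (104, 459):
  c_1 = (-17)·(104) + (4)·(459) = 68
  c_2 = (-21)·(104) + (5)·(459) = 111
Writing each c_i in base p = 5:
  c_1 = 68 = 3·5^0 + 3·5^1 + 2·5^2
  c_2 = 111 = 1·5^0 + 2·5^1 + 4·5^2
λ_0 = (3, 1)
λ_1 = (3, 2)
λ_2 = (2, 4)

((3, 1), (3, 2), (2, 4))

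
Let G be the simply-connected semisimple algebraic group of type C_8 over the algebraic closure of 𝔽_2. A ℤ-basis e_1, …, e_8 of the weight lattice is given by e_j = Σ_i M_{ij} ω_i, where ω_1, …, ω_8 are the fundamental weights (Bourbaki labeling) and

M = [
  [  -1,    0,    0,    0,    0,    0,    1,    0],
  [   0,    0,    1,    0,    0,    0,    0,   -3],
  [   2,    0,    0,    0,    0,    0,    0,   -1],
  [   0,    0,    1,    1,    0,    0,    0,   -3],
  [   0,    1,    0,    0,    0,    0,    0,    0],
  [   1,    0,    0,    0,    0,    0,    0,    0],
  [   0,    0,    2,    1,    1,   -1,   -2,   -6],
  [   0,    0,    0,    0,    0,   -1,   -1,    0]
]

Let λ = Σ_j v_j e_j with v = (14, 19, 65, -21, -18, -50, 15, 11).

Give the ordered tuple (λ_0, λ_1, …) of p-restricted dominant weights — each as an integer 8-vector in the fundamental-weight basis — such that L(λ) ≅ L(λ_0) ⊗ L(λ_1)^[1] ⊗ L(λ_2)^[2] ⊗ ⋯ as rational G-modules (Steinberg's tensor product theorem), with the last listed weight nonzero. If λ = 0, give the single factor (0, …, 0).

((1, 0, 1, 1, 1, 0, 1, 1), (0, 0, 0, 1, 1, 1, 0, 1), (0, 0, 0, 0, 0, 1, 1, 0), (0, 0, 0, 1, 0, 1, 1, 0), (0, 0, 1, 0, 1, 0, 0, 0), (0, 1, 0, 0, 0, 0, 1, 1))

Converting to the ω-basis (c_i = row i of M dotted with v = (14, 19, 65, -21, -18, -50, 15, 11)):
  c_1 = -1*14 + 0*19 + 0*65 + 0*-21 + 0*-18 + 0*-50 + 1*15 + 0*11 = 1
  c_2 = 0*14 + 0*19 + 1*65 + 0*-21 + 0*-18 + 0*-50 + 0*15 + -3*11 = 32
  c_3 = 2*14 + 0*19 + 0*65 + 0*-21 + 0*-18 + 0*-50 + 0*15 + -1*11 = 17
  c_4 = 0*14 + 0*19 + 1*65 + 1*-21 + 0*-18 + 0*-50 + 0*15 + -3*11 = 11
  c_5 = 0*14 + 1*19 + 0*65 + 0*-21 + 0*-18 + 0*-50 + 0*15 + 0*11 = 19
  c_6 = 1*14 + 0*19 + 0*65 + 0*-21 + 0*-18 + 0*-50 + 0*15 + 0*11 = 14
  c_7 = 0*14 + 0*19 + 2*65 + 1*-21 + 1*-18 + -1*-50 + -2*15 + -6*11 = 45
  c_8 = 0*14 + 0*19 + 0*65 + 0*-21 + 0*-18 + -1*-50 + -1*15 + 0*11 = 35
Expand coordinatewise in base 2:
  c_1 = 1 = 1·2^0
  c_2 = 32 = 0·2^0 + 0·2^1 + 0·2^2 + 0·2^3 + 0·2^4 + 1·2^5
  c_3 = 17 = 1·2^0 + 0·2^1 + 0·2^2 + 0·2^3 + 1·2^4
  c_4 = 11 = 1·2^0 + 1·2^1 + 0·2^2 + 1·2^3
  c_5 = 19 = 1·2^0 + 1·2^1 + 0·2^2 + 0·2^3 + 1·2^4
  c_6 = 14 = 0·2^0 + 1·2^1 + 1·2^2 + 1·2^3
  c_7 = 45 = 1·2^0 + 0·2^1 + 1·2^2 + 1·2^3 + 0·2^4 + 1·2^5
  c_8 = 35 = 1·2^0 + 1·2^1 + 0·2^2 + 0·2^3 + 0·2^4 + 1·2^5
Factor λ_0 = (1, 0, 1, 1, 1, 0, 1, 1)
Factor λ_1 = (0, 0, 0, 1, 1, 1, 0, 1)
Factor λ_2 = (0, 0, 0, 0, 0, 1, 1, 0)
Factor λ_3 = (0, 0, 0, 1, 0, 1, 1, 0)
Factor λ_4 = (0, 0, 1, 0, 1, 0, 0, 0)
Factor λ_5 = (0, 1, 0, 0, 0, 0, 1, 1)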